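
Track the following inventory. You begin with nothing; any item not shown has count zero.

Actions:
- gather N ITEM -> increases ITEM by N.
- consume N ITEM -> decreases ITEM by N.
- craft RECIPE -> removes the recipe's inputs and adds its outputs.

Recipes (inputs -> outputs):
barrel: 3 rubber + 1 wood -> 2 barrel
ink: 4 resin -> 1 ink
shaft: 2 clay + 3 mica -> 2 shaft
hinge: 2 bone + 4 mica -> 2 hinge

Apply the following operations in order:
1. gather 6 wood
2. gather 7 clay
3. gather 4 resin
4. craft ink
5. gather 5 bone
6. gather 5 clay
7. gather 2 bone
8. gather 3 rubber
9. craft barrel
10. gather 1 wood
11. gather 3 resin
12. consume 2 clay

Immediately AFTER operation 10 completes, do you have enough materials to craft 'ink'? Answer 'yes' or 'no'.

Answer: no

Derivation:
After 1 (gather 6 wood): wood=6
After 2 (gather 7 clay): clay=7 wood=6
After 3 (gather 4 resin): clay=7 resin=4 wood=6
After 4 (craft ink): clay=7 ink=1 wood=6
After 5 (gather 5 bone): bone=5 clay=7 ink=1 wood=6
After 6 (gather 5 clay): bone=5 clay=12 ink=1 wood=6
After 7 (gather 2 bone): bone=7 clay=12 ink=1 wood=6
After 8 (gather 3 rubber): bone=7 clay=12 ink=1 rubber=3 wood=6
After 9 (craft barrel): barrel=2 bone=7 clay=12 ink=1 wood=5
After 10 (gather 1 wood): barrel=2 bone=7 clay=12 ink=1 wood=6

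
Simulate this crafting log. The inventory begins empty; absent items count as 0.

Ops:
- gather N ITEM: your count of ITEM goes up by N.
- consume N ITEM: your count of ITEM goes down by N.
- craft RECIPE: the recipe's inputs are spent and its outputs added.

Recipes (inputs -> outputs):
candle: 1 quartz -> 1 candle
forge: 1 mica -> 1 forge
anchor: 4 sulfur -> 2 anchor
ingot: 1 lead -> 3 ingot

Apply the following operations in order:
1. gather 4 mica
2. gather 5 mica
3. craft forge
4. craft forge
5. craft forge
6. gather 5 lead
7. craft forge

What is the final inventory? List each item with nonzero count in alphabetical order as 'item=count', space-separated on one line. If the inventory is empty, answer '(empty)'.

After 1 (gather 4 mica): mica=4
After 2 (gather 5 mica): mica=9
After 3 (craft forge): forge=1 mica=8
After 4 (craft forge): forge=2 mica=7
After 5 (craft forge): forge=3 mica=6
After 6 (gather 5 lead): forge=3 lead=5 mica=6
After 7 (craft forge): forge=4 lead=5 mica=5

Answer: forge=4 lead=5 mica=5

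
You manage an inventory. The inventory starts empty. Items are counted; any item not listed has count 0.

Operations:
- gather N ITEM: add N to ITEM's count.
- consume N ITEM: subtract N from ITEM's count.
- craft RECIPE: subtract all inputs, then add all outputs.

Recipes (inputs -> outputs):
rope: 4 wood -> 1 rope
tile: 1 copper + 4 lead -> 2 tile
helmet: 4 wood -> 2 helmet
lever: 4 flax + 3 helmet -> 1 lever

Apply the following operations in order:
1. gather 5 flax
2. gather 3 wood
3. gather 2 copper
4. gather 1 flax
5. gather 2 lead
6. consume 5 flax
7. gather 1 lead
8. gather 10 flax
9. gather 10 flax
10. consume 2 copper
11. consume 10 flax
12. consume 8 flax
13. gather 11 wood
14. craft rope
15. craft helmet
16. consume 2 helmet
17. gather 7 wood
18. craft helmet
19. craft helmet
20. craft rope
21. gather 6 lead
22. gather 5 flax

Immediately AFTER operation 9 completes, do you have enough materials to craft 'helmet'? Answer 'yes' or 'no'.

After 1 (gather 5 flax): flax=5
After 2 (gather 3 wood): flax=5 wood=3
After 3 (gather 2 copper): copper=2 flax=5 wood=3
After 4 (gather 1 flax): copper=2 flax=6 wood=3
After 5 (gather 2 lead): copper=2 flax=6 lead=2 wood=3
After 6 (consume 5 flax): copper=2 flax=1 lead=2 wood=3
After 7 (gather 1 lead): copper=2 flax=1 lead=3 wood=3
After 8 (gather 10 flax): copper=2 flax=11 lead=3 wood=3
After 9 (gather 10 flax): copper=2 flax=21 lead=3 wood=3

Answer: no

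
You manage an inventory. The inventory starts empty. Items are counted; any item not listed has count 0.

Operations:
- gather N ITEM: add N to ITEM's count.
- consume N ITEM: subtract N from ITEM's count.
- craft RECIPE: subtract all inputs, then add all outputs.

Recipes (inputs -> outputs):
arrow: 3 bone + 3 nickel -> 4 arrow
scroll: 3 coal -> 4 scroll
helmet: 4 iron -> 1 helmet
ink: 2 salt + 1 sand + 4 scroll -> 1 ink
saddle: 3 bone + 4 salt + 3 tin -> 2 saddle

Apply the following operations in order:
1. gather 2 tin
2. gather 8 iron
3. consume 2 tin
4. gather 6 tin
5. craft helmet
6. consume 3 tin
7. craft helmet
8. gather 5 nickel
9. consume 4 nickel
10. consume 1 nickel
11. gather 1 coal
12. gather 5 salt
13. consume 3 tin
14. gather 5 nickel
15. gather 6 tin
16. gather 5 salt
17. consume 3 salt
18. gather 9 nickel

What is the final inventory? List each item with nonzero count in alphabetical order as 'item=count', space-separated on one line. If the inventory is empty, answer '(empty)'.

Answer: coal=1 helmet=2 nickel=14 salt=7 tin=6

Derivation:
After 1 (gather 2 tin): tin=2
After 2 (gather 8 iron): iron=8 tin=2
After 3 (consume 2 tin): iron=8
After 4 (gather 6 tin): iron=8 tin=6
After 5 (craft helmet): helmet=1 iron=4 tin=6
After 6 (consume 3 tin): helmet=1 iron=4 tin=3
After 7 (craft helmet): helmet=2 tin=3
After 8 (gather 5 nickel): helmet=2 nickel=5 tin=3
After 9 (consume 4 nickel): helmet=2 nickel=1 tin=3
After 10 (consume 1 nickel): helmet=2 tin=3
After 11 (gather 1 coal): coal=1 helmet=2 tin=3
After 12 (gather 5 salt): coal=1 helmet=2 salt=5 tin=3
After 13 (consume 3 tin): coal=1 helmet=2 salt=5
After 14 (gather 5 nickel): coal=1 helmet=2 nickel=5 salt=5
After 15 (gather 6 tin): coal=1 helmet=2 nickel=5 salt=5 tin=6
After 16 (gather 5 salt): coal=1 helmet=2 nickel=5 salt=10 tin=6
After 17 (consume 3 salt): coal=1 helmet=2 nickel=5 salt=7 tin=6
After 18 (gather 9 nickel): coal=1 helmet=2 nickel=14 salt=7 tin=6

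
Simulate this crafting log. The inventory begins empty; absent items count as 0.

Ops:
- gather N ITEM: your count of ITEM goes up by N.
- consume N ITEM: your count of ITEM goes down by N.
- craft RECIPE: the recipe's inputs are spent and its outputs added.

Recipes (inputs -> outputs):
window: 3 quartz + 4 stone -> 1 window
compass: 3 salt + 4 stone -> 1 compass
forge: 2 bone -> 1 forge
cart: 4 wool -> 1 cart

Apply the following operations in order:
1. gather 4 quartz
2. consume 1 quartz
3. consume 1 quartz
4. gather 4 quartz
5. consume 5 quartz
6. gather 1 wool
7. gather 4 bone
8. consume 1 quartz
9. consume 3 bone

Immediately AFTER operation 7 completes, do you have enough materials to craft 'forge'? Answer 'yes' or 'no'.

After 1 (gather 4 quartz): quartz=4
After 2 (consume 1 quartz): quartz=3
After 3 (consume 1 quartz): quartz=2
After 4 (gather 4 quartz): quartz=6
After 5 (consume 5 quartz): quartz=1
After 6 (gather 1 wool): quartz=1 wool=1
After 7 (gather 4 bone): bone=4 quartz=1 wool=1

Answer: yes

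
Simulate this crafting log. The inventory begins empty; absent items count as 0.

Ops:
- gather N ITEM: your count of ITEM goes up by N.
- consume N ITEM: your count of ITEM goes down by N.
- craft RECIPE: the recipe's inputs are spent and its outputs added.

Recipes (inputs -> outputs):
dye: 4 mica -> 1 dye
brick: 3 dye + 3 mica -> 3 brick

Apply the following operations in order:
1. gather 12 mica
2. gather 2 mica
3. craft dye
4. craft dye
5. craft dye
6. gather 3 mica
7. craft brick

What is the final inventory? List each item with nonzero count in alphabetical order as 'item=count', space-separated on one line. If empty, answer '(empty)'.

Answer: brick=3 mica=2

Derivation:
After 1 (gather 12 mica): mica=12
After 2 (gather 2 mica): mica=14
After 3 (craft dye): dye=1 mica=10
After 4 (craft dye): dye=2 mica=6
After 5 (craft dye): dye=3 mica=2
After 6 (gather 3 mica): dye=3 mica=5
After 7 (craft brick): brick=3 mica=2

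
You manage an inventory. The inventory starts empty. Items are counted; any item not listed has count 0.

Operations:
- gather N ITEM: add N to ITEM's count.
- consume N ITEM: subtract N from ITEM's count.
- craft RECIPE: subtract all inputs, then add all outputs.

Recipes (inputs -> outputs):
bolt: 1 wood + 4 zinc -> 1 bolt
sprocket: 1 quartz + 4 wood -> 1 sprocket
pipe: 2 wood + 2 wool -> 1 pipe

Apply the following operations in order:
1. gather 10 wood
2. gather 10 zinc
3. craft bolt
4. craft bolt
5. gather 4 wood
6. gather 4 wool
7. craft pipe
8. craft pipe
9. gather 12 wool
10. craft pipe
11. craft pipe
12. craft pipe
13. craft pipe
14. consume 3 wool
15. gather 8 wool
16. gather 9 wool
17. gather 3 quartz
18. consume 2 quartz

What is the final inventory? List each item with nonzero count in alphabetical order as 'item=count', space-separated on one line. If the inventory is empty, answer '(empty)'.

Answer: bolt=2 pipe=6 quartz=1 wool=18 zinc=2

Derivation:
After 1 (gather 10 wood): wood=10
After 2 (gather 10 zinc): wood=10 zinc=10
After 3 (craft bolt): bolt=1 wood=9 zinc=6
After 4 (craft bolt): bolt=2 wood=8 zinc=2
After 5 (gather 4 wood): bolt=2 wood=12 zinc=2
After 6 (gather 4 wool): bolt=2 wood=12 wool=4 zinc=2
After 7 (craft pipe): bolt=2 pipe=1 wood=10 wool=2 zinc=2
After 8 (craft pipe): bolt=2 pipe=2 wood=8 zinc=2
After 9 (gather 12 wool): bolt=2 pipe=2 wood=8 wool=12 zinc=2
After 10 (craft pipe): bolt=2 pipe=3 wood=6 wool=10 zinc=2
After 11 (craft pipe): bolt=2 pipe=4 wood=4 wool=8 zinc=2
After 12 (craft pipe): bolt=2 pipe=5 wood=2 wool=6 zinc=2
After 13 (craft pipe): bolt=2 pipe=6 wool=4 zinc=2
After 14 (consume 3 wool): bolt=2 pipe=6 wool=1 zinc=2
After 15 (gather 8 wool): bolt=2 pipe=6 wool=9 zinc=2
After 16 (gather 9 wool): bolt=2 pipe=6 wool=18 zinc=2
After 17 (gather 3 quartz): bolt=2 pipe=6 quartz=3 wool=18 zinc=2
After 18 (consume 2 quartz): bolt=2 pipe=6 quartz=1 wool=18 zinc=2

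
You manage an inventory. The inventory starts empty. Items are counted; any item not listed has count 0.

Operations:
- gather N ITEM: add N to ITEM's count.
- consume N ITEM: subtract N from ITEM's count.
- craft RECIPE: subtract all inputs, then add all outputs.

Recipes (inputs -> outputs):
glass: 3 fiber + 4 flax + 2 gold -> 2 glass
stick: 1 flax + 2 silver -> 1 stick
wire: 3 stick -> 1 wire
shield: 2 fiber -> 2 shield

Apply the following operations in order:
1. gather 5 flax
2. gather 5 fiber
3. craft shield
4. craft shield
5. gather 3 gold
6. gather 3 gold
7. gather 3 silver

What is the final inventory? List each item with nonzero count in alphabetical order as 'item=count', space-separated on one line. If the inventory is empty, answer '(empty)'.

After 1 (gather 5 flax): flax=5
After 2 (gather 5 fiber): fiber=5 flax=5
After 3 (craft shield): fiber=3 flax=5 shield=2
After 4 (craft shield): fiber=1 flax=5 shield=4
After 5 (gather 3 gold): fiber=1 flax=5 gold=3 shield=4
After 6 (gather 3 gold): fiber=1 flax=5 gold=6 shield=4
After 7 (gather 3 silver): fiber=1 flax=5 gold=6 shield=4 silver=3

Answer: fiber=1 flax=5 gold=6 shield=4 silver=3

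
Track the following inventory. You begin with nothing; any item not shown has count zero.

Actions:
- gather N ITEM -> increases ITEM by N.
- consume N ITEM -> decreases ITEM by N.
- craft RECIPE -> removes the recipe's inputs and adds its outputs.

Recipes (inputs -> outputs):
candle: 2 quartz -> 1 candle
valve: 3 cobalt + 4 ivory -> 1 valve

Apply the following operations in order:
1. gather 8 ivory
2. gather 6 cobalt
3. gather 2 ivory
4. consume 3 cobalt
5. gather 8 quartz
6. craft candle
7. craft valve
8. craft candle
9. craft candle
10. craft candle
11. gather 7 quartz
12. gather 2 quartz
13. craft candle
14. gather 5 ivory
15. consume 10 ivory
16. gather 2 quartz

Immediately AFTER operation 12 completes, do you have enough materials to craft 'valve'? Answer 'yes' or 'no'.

After 1 (gather 8 ivory): ivory=8
After 2 (gather 6 cobalt): cobalt=6 ivory=8
After 3 (gather 2 ivory): cobalt=6 ivory=10
After 4 (consume 3 cobalt): cobalt=3 ivory=10
After 5 (gather 8 quartz): cobalt=3 ivory=10 quartz=8
After 6 (craft candle): candle=1 cobalt=3 ivory=10 quartz=6
After 7 (craft valve): candle=1 ivory=6 quartz=6 valve=1
After 8 (craft candle): candle=2 ivory=6 quartz=4 valve=1
After 9 (craft candle): candle=3 ivory=6 quartz=2 valve=1
After 10 (craft candle): candle=4 ivory=6 valve=1
After 11 (gather 7 quartz): candle=4 ivory=6 quartz=7 valve=1
After 12 (gather 2 quartz): candle=4 ivory=6 quartz=9 valve=1

Answer: no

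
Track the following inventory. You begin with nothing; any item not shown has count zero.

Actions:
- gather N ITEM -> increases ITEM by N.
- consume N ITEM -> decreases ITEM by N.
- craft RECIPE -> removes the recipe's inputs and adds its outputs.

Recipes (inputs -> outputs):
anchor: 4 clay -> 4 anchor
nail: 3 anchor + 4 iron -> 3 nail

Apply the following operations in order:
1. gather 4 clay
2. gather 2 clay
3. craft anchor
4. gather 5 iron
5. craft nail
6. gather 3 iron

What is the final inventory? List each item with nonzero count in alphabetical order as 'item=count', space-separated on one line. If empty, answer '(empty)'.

After 1 (gather 4 clay): clay=4
After 2 (gather 2 clay): clay=6
After 3 (craft anchor): anchor=4 clay=2
After 4 (gather 5 iron): anchor=4 clay=2 iron=5
After 5 (craft nail): anchor=1 clay=2 iron=1 nail=3
After 6 (gather 3 iron): anchor=1 clay=2 iron=4 nail=3

Answer: anchor=1 clay=2 iron=4 nail=3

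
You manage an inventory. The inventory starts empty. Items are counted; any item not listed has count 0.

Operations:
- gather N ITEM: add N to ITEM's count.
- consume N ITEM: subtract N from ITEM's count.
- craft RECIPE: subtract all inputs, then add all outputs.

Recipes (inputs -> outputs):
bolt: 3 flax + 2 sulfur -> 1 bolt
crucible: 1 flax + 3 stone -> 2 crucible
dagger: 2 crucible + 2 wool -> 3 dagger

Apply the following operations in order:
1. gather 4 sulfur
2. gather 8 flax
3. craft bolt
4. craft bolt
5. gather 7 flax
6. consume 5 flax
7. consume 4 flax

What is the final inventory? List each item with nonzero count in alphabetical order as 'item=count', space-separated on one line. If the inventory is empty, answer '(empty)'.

Answer: bolt=2

Derivation:
After 1 (gather 4 sulfur): sulfur=4
After 2 (gather 8 flax): flax=8 sulfur=4
After 3 (craft bolt): bolt=1 flax=5 sulfur=2
After 4 (craft bolt): bolt=2 flax=2
After 5 (gather 7 flax): bolt=2 flax=9
After 6 (consume 5 flax): bolt=2 flax=4
After 7 (consume 4 flax): bolt=2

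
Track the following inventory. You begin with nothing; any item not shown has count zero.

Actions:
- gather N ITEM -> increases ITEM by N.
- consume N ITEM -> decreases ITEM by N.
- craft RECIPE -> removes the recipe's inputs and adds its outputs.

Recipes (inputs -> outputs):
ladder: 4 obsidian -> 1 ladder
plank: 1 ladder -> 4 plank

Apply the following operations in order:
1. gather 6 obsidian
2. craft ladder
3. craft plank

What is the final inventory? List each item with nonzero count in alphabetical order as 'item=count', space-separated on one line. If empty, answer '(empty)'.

Answer: obsidian=2 plank=4

Derivation:
After 1 (gather 6 obsidian): obsidian=6
After 2 (craft ladder): ladder=1 obsidian=2
After 3 (craft plank): obsidian=2 plank=4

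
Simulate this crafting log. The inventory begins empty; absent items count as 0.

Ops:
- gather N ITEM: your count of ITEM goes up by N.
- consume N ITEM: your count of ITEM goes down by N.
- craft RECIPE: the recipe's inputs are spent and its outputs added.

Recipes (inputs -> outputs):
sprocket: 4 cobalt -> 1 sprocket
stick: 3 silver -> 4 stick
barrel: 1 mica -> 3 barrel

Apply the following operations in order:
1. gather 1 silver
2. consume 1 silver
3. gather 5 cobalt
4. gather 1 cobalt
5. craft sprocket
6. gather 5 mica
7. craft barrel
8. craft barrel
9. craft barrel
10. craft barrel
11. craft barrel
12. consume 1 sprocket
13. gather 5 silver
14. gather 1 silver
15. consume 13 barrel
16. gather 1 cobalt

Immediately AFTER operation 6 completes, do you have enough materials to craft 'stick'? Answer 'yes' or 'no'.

After 1 (gather 1 silver): silver=1
After 2 (consume 1 silver): (empty)
After 3 (gather 5 cobalt): cobalt=5
After 4 (gather 1 cobalt): cobalt=6
After 5 (craft sprocket): cobalt=2 sprocket=1
After 6 (gather 5 mica): cobalt=2 mica=5 sprocket=1

Answer: no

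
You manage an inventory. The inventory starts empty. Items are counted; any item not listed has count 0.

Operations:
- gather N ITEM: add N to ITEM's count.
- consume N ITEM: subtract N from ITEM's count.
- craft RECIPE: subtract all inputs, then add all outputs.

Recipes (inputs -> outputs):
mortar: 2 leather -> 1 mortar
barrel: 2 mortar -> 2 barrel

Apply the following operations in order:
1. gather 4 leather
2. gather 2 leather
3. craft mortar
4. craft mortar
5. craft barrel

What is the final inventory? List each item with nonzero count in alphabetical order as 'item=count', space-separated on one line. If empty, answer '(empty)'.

Answer: barrel=2 leather=2

Derivation:
After 1 (gather 4 leather): leather=4
After 2 (gather 2 leather): leather=6
After 3 (craft mortar): leather=4 mortar=1
After 4 (craft mortar): leather=2 mortar=2
After 5 (craft barrel): barrel=2 leather=2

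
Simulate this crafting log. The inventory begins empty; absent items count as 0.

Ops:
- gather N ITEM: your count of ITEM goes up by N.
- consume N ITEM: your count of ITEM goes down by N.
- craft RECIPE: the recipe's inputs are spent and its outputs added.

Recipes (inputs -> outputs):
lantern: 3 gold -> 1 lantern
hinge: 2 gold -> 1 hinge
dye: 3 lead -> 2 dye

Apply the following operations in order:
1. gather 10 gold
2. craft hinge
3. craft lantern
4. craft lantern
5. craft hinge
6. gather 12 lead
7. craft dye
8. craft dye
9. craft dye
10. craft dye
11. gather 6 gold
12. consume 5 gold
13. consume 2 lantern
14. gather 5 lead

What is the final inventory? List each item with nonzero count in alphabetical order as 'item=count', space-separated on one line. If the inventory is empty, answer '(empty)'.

Answer: dye=8 gold=1 hinge=2 lead=5

Derivation:
After 1 (gather 10 gold): gold=10
After 2 (craft hinge): gold=8 hinge=1
After 3 (craft lantern): gold=5 hinge=1 lantern=1
After 4 (craft lantern): gold=2 hinge=1 lantern=2
After 5 (craft hinge): hinge=2 lantern=2
After 6 (gather 12 lead): hinge=2 lantern=2 lead=12
After 7 (craft dye): dye=2 hinge=2 lantern=2 lead=9
After 8 (craft dye): dye=4 hinge=2 lantern=2 lead=6
After 9 (craft dye): dye=6 hinge=2 lantern=2 lead=3
After 10 (craft dye): dye=8 hinge=2 lantern=2
After 11 (gather 6 gold): dye=8 gold=6 hinge=2 lantern=2
After 12 (consume 5 gold): dye=8 gold=1 hinge=2 lantern=2
After 13 (consume 2 lantern): dye=8 gold=1 hinge=2
After 14 (gather 5 lead): dye=8 gold=1 hinge=2 lead=5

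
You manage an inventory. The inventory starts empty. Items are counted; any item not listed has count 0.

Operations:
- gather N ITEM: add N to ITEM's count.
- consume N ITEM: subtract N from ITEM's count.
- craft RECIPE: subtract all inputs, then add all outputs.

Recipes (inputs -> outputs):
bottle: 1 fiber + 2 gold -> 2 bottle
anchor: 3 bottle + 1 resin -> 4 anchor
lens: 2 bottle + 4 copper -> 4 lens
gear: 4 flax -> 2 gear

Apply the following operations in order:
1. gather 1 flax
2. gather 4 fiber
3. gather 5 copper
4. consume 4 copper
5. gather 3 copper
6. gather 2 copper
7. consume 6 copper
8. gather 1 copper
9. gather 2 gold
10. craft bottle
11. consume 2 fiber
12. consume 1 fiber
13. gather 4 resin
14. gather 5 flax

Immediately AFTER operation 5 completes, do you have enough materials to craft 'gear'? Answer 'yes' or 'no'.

After 1 (gather 1 flax): flax=1
After 2 (gather 4 fiber): fiber=4 flax=1
After 3 (gather 5 copper): copper=5 fiber=4 flax=1
After 4 (consume 4 copper): copper=1 fiber=4 flax=1
After 5 (gather 3 copper): copper=4 fiber=4 flax=1

Answer: no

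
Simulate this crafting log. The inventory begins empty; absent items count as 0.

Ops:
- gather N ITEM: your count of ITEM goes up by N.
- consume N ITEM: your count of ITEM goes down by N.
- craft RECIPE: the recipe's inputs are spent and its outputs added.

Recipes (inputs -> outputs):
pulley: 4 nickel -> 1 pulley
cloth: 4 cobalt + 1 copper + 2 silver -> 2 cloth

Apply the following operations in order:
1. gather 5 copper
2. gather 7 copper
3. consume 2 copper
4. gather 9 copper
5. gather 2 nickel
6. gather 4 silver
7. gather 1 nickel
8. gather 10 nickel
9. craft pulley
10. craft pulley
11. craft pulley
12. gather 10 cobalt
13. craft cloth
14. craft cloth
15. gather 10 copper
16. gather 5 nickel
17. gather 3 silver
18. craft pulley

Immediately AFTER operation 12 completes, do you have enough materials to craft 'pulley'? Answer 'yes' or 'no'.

After 1 (gather 5 copper): copper=5
After 2 (gather 7 copper): copper=12
After 3 (consume 2 copper): copper=10
After 4 (gather 9 copper): copper=19
After 5 (gather 2 nickel): copper=19 nickel=2
After 6 (gather 4 silver): copper=19 nickel=2 silver=4
After 7 (gather 1 nickel): copper=19 nickel=3 silver=4
After 8 (gather 10 nickel): copper=19 nickel=13 silver=4
After 9 (craft pulley): copper=19 nickel=9 pulley=1 silver=4
After 10 (craft pulley): copper=19 nickel=5 pulley=2 silver=4
After 11 (craft pulley): copper=19 nickel=1 pulley=3 silver=4
After 12 (gather 10 cobalt): cobalt=10 copper=19 nickel=1 pulley=3 silver=4

Answer: no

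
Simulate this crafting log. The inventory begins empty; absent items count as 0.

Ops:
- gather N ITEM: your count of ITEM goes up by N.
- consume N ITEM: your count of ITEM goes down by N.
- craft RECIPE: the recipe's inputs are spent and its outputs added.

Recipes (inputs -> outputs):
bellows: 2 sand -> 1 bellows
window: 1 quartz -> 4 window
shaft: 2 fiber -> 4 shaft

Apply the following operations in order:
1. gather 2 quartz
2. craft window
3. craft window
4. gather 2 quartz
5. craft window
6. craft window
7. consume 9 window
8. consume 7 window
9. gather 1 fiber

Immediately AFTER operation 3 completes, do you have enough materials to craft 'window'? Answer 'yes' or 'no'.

Answer: no

Derivation:
After 1 (gather 2 quartz): quartz=2
After 2 (craft window): quartz=1 window=4
After 3 (craft window): window=8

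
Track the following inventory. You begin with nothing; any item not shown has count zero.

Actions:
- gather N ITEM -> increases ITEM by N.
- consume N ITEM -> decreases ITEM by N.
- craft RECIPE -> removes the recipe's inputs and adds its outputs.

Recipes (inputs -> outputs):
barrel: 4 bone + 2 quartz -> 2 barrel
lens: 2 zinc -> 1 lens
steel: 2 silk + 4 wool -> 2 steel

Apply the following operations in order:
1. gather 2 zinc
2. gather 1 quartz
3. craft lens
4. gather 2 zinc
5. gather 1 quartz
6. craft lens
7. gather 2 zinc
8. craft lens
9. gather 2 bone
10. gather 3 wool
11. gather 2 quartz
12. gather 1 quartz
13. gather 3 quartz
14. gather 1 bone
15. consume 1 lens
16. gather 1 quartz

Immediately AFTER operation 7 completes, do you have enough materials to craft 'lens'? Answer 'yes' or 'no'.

Answer: yes

Derivation:
After 1 (gather 2 zinc): zinc=2
After 2 (gather 1 quartz): quartz=1 zinc=2
After 3 (craft lens): lens=1 quartz=1
After 4 (gather 2 zinc): lens=1 quartz=1 zinc=2
After 5 (gather 1 quartz): lens=1 quartz=2 zinc=2
After 6 (craft lens): lens=2 quartz=2
After 7 (gather 2 zinc): lens=2 quartz=2 zinc=2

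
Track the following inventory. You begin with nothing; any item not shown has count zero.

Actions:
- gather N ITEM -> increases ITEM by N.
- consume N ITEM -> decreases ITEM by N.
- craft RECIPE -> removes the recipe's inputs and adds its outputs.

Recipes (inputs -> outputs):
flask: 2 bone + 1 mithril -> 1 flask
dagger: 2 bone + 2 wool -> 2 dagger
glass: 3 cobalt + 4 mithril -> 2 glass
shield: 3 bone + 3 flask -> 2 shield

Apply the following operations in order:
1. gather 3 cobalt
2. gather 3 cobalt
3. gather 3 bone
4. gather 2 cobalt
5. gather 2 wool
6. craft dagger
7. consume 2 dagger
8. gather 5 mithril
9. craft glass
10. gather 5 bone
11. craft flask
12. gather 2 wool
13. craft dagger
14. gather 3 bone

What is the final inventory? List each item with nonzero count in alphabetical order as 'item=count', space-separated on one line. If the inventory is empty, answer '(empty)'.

Answer: bone=5 cobalt=5 dagger=2 flask=1 glass=2

Derivation:
After 1 (gather 3 cobalt): cobalt=3
After 2 (gather 3 cobalt): cobalt=6
After 3 (gather 3 bone): bone=3 cobalt=6
After 4 (gather 2 cobalt): bone=3 cobalt=8
After 5 (gather 2 wool): bone=3 cobalt=8 wool=2
After 6 (craft dagger): bone=1 cobalt=8 dagger=2
After 7 (consume 2 dagger): bone=1 cobalt=8
After 8 (gather 5 mithril): bone=1 cobalt=8 mithril=5
After 9 (craft glass): bone=1 cobalt=5 glass=2 mithril=1
After 10 (gather 5 bone): bone=6 cobalt=5 glass=2 mithril=1
After 11 (craft flask): bone=4 cobalt=5 flask=1 glass=2
After 12 (gather 2 wool): bone=4 cobalt=5 flask=1 glass=2 wool=2
After 13 (craft dagger): bone=2 cobalt=5 dagger=2 flask=1 glass=2
After 14 (gather 3 bone): bone=5 cobalt=5 dagger=2 flask=1 glass=2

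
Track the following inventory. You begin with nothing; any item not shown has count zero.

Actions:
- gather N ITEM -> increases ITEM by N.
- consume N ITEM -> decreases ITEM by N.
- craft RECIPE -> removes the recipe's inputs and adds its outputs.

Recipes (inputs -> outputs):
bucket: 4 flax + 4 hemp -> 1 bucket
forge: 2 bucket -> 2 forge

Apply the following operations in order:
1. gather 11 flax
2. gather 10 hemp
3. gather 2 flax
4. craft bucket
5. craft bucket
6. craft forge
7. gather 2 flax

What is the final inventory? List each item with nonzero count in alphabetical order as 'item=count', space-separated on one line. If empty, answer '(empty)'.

Answer: flax=7 forge=2 hemp=2

Derivation:
After 1 (gather 11 flax): flax=11
After 2 (gather 10 hemp): flax=11 hemp=10
After 3 (gather 2 flax): flax=13 hemp=10
After 4 (craft bucket): bucket=1 flax=9 hemp=6
After 5 (craft bucket): bucket=2 flax=5 hemp=2
After 6 (craft forge): flax=5 forge=2 hemp=2
After 7 (gather 2 flax): flax=7 forge=2 hemp=2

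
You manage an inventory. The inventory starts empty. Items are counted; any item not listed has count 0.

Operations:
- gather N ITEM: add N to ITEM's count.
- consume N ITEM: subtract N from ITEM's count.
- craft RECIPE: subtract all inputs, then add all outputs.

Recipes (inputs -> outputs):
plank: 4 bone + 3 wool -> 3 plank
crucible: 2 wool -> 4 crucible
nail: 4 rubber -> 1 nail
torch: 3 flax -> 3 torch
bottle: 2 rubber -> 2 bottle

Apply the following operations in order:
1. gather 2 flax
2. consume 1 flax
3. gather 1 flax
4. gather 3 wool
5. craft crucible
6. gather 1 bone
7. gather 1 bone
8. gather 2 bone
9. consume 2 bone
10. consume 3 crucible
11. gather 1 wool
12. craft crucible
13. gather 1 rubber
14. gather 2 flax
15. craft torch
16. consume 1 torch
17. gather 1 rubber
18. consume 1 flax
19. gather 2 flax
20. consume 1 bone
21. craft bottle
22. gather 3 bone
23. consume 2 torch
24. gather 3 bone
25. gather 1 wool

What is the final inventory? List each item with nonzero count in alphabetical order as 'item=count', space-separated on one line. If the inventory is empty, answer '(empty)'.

After 1 (gather 2 flax): flax=2
After 2 (consume 1 flax): flax=1
After 3 (gather 1 flax): flax=2
After 4 (gather 3 wool): flax=2 wool=3
After 5 (craft crucible): crucible=4 flax=2 wool=1
After 6 (gather 1 bone): bone=1 crucible=4 flax=2 wool=1
After 7 (gather 1 bone): bone=2 crucible=4 flax=2 wool=1
After 8 (gather 2 bone): bone=4 crucible=4 flax=2 wool=1
After 9 (consume 2 bone): bone=2 crucible=4 flax=2 wool=1
After 10 (consume 3 crucible): bone=2 crucible=1 flax=2 wool=1
After 11 (gather 1 wool): bone=2 crucible=1 flax=2 wool=2
After 12 (craft crucible): bone=2 crucible=5 flax=2
After 13 (gather 1 rubber): bone=2 crucible=5 flax=2 rubber=1
After 14 (gather 2 flax): bone=2 crucible=5 flax=4 rubber=1
After 15 (craft torch): bone=2 crucible=5 flax=1 rubber=1 torch=3
After 16 (consume 1 torch): bone=2 crucible=5 flax=1 rubber=1 torch=2
After 17 (gather 1 rubber): bone=2 crucible=5 flax=1 rubber=2 torch=2
After 18 (consume 1 flax): bone=2 crucible=5 rubber=2 torch=2
After 19 (gather 2 flax): bone=2 crucible=5 flax=2 rubber=2 torch=2
After 20 (consume 1 bone): bone=1 crucible=5 flax=2 rubber=2 torch=2
After 21 (craft bottle): bone=1 bottle=2 crucible=5 flax=2 torch=2
After 22 (gather 3 bone): bone=4 bottle=2 crucible=5 flax=2 torch=2
After 23 (consume 2 torch): bone=4 bottle=2 crucible=5 flax=2
After 24 (gather 3 bone): bone=7 bottle=2 crucible=5 flax=2
After 25 (gather 1 wool): bone=7 bottle=2 crucible=5 flax=2 wool=1

Answer: bone=7 bottle=2 crucible=5 flax=2 wool=1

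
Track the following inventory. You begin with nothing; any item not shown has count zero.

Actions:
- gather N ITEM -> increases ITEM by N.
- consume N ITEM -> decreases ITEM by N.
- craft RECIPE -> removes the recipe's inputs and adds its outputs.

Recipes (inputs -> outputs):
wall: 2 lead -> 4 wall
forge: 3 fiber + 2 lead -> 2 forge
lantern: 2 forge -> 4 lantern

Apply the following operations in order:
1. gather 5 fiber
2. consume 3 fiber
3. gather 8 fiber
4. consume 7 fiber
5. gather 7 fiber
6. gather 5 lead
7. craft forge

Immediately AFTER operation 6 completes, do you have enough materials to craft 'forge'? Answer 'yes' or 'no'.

After 1 (gather 5 fiber): fiber=5
After 2 (consume 3 fiber): fiber=2
After 3 (gather 8 fiber): fiber=10
After 4 (consume 7 fiber): fiber=3
After 5 (gather 7 fiber): fiber=10
After 6 (gather 5 lead): fiber=10 lead=5

Answer: yes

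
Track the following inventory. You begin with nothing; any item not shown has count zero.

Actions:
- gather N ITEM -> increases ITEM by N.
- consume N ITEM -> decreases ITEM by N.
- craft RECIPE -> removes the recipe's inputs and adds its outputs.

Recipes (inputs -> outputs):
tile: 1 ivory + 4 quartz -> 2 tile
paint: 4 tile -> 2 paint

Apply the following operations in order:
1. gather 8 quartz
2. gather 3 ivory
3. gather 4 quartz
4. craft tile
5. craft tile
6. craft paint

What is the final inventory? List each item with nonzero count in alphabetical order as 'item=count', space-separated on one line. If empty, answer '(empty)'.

Answer: ivory=1 paint=2 quartz=4

Derivation:
After 1 (gather 8 quartz): quartz=8
After 2 (gather 3 ivory): ivory=3 quartz=8
After 3 (gather 4 quartz): ivory=3 quartz=12
After 4 (craft tile): ivory=2 quartz=8 tile=2
After 5 (craft tile): ivory=1 quartz=4 tile=4
After 6 (craft paint): ivory=1 paint=2 quartz=4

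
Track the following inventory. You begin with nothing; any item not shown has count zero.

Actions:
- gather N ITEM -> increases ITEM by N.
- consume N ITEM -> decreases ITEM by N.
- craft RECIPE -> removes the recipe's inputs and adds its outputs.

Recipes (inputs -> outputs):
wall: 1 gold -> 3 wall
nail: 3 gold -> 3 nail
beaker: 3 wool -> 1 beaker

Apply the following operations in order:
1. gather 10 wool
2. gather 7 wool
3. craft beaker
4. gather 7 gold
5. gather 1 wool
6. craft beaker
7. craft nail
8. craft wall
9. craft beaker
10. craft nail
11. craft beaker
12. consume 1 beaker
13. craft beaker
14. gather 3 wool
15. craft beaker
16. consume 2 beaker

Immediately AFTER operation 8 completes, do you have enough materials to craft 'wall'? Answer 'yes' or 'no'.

Answer: yes

Derivation:
After 1 (gather 10 wool): wool=10
After 2 (gather 7 wool): wool=17
After 3 (craft beaker): beaker=1 wool=14
After 4 (gather 7 gold): beaker=1 gold=7 wool=14
After 5 (gather 1 wool): beaker=1 gold=7 wool=15
After 6 (craft beaker): beaker=2 gold=7 wool=12
After 7 (craft nail): beaker=2 gold=4 nail=3 wool=12
After 8 (craft wall): beaker=2 gold=3 nail=3 wall=3 wool=12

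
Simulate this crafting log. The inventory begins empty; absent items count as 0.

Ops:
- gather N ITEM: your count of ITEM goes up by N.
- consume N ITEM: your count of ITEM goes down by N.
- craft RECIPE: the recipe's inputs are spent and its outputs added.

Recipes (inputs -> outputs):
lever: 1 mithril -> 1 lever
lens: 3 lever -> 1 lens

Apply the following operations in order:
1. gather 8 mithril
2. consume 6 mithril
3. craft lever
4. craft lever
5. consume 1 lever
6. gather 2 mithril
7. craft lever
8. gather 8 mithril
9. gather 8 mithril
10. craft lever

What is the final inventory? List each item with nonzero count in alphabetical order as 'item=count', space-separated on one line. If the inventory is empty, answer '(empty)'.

Answer: lever=3 mithril=16

Derivation:
After 1 (gather 8 mithril): mithril=8
After 2 (consume 6 mithril): mithril=2
After 3 (craft lever): lever=1 mithril=1
After 4 (craft lever): lever=2
After 5 (consume 1 lever): lever=1
After 6 (gather 2 mithril): lever=1 mithril=2
After 7 (craft lever): lever=2 mithril=1
After 8 (gather 8 mithril): lever=2 mithril=9
After 9 (gather 8 mithril): lever=2 mithril=17
After 10 (craft lever): lever=3 mithril=16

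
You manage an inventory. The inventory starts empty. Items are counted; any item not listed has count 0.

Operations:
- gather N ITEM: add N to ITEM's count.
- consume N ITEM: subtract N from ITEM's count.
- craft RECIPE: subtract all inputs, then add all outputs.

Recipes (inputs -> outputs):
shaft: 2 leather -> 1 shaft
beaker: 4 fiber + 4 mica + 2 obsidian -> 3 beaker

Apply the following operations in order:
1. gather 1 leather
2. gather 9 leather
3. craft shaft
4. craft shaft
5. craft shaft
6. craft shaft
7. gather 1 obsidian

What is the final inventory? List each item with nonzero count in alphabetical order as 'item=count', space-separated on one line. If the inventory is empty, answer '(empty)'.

Answer: leather=2 obsidian=1 shaft=4

Derivation:
After 1 (gather 1 leather): leather=1
After 2 (gather 9 leather): leather=10
After 3 (craft shaft): leather=8 shaft=1
After 4 (craft shaft): leather=6 shaft=2
After 5 (craft shaft): leather=4 shaft=3
After 6 (craft shaft): leather=2 shaft=4
After 7 (gather 1 obsidian): leather=2 obsidian=1 shaft=4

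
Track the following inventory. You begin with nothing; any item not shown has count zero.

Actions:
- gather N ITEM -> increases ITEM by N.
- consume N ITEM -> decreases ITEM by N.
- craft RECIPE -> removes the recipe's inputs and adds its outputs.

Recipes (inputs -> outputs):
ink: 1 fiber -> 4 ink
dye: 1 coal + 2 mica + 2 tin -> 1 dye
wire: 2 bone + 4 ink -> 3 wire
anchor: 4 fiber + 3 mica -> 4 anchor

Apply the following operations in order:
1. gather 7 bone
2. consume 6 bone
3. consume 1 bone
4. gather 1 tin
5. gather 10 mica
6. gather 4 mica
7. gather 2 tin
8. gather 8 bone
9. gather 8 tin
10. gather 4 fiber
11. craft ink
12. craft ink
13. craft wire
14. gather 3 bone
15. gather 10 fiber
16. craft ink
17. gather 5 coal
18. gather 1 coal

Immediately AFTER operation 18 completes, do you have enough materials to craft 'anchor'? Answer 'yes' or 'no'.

Answer: yes

Derivation:
After 1 (gather 7 bone): bone=7
After 2 (consume 6 bone): bone=1
After 3 (consume 1 bone): (empty)
After 4 (gather 1 tin): tin=1
After 5 (gather 10 mica): mica=10 tin=1
After 6 (gather 4 mica): mica=14 tin=1
After 7 (gather 2 tin): mica=14 tin=3
After 8 (gather 8 bone): bone=8 mica=14 tin=3
After 9 (gather 8 tin): bone=8 mica=14 tin=11
After 10 (gather 4 fiber): bone=8 fiber=4 mica=14 tin=11
After 11 (craft ink): bone=8 fiber=3 ink=4 mica=14 tin=11
After 12 (craft ink): bone=8 fiber=2 ink=8 mica=14 tin=11
After 13 (craft wire): bone=6 fiber=2 ink=4 mica=14 tin=11 wire=3
After 14 (gather 3 bone): bone=9 fiber=2 ink=4 mica=14 tin=11 wire=3
After 15 (gather 10 fiber): bone=9 fiber=12 ink=4 mica=14 tin=11 wire=3
After 16 (craft ink): bone=9 fiber=11 ink=8 mica=14 tin=11 wire=3
After 17 (gather 5 coal): bone=9 coal=5 fiber=11 ink=8 mica=14 tin=11 wire=3
After 18 (gather 1 coal): bone=9 coal=6 fiber=11 ink=8 mica=14 tin=11 wire=3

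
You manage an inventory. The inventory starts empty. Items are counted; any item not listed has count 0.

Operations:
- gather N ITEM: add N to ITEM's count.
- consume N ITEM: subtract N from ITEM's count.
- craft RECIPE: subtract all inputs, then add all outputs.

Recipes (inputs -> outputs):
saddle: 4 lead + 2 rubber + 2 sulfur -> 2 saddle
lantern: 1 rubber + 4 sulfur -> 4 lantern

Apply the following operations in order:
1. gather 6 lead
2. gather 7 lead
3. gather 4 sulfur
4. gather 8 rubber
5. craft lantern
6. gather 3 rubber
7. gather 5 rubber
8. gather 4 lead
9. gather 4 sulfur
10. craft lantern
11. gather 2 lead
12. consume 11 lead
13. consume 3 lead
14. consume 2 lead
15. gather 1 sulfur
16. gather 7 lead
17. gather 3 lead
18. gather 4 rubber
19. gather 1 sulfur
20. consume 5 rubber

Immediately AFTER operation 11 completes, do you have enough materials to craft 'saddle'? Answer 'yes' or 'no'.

Answer: no

Derivation:
After 1 (gather 6 lead): lead=6
After 2 (gather 7 lead): lead=13
After 3 (gather 4 sulfur): lead=13 sulfur=4
After 4 (gather 8 rubber): lead=13 rubber=8 sulfur=4
After 5 (craft lantern): lantern=4 lead=13 rubber=7
After 6 (gather 3 rubber): lantern=4 lead=13 rubber=10
After 7 (gather 5 rubber): lantern=4 lead=13 rubber=15
After 8 (gather 4 lead): lantern=4 lead=17 rubber=15
After 9 (gather 4 sulfur): lantern=4 lead=17 rubber=15 sulfur=4
After 10 (craft lantern): lantern=8 lead=17 rubber=14
After 11 (gather 2 lead): lantern=8 lead=19 rubber=14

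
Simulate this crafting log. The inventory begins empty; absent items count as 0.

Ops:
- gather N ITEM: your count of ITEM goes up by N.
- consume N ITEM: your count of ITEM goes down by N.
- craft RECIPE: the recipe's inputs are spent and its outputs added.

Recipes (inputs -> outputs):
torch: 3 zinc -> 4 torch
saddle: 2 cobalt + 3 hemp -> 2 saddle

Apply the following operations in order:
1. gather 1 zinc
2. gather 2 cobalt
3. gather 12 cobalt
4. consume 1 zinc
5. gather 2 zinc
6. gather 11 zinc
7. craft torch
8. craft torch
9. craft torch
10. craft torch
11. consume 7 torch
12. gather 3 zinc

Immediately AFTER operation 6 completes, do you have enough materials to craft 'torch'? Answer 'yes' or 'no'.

Answer: yes

Derivation:
After 1 (gather 1 zinc): zinc=1
After 2 (gather 2 cobalt): cobalt=2 zinc=1
After 3 (gather 12 cobalt): cobalt=14 zinc=1
After 4 (consume 1 zinc): cobalt=14
After 5 (gather 2 zinc): cobalt=14 zinc=2
After 6 (gather 11 zinc): cobalt=14 zinc=13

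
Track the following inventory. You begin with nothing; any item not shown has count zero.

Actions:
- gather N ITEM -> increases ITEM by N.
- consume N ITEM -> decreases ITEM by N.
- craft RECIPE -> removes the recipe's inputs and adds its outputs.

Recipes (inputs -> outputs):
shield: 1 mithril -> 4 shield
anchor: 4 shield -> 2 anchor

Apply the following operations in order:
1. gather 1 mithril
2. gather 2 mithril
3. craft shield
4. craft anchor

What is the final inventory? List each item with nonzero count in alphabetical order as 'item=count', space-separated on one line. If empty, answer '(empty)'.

After 1 (gather 1 mithril): mithril=1
After 2 (gather 2 mithril): mithril=3
After 3 (craft shield): mithril=2 shield=4
After 4 (craft anchor): anchor=2 mithril=2

Answer: anchor=2 mithril=2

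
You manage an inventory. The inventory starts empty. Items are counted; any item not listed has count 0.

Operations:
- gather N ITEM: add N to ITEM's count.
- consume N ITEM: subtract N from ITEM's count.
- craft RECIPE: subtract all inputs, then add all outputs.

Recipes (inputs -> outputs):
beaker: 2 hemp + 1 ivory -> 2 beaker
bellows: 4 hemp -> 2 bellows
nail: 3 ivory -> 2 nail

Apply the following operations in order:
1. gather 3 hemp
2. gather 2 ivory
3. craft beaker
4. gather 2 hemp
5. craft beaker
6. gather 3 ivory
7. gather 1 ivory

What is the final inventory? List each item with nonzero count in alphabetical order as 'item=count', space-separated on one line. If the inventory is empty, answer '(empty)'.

After 1 (gather 3 hemp): hemp=3
After 2 (gather 2 ivory): hemp=3 ivory=2
After 3 (craft beaker): beaker=2 hemp=1 ivory=1
After 4 (gather 2 hemp): beaker=2 hemp=3 ivory=1
After 5 (craft beaker): beaker=4 hemp=1
After 6 (gather 3 ivory): beaker=4 hemp=1 ivory=3
After 7 (gather 1 ivory): beaker=4 hemp=1 ivory=4

Answer: beaker=4 hemp=1 ivory=4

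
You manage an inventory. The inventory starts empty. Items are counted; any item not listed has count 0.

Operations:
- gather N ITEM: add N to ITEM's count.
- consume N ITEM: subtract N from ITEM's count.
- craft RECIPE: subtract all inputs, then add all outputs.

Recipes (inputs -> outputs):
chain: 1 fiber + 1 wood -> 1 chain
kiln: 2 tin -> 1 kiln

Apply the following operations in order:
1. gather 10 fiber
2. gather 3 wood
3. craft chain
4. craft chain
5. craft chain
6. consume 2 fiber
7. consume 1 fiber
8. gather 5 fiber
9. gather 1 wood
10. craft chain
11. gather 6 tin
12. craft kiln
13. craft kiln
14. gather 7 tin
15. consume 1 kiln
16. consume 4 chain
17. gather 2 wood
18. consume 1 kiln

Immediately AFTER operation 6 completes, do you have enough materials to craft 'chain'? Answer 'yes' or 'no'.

Answer: no

Derivation:
After 1 (gather 10 fiber): fiber=10
After 2 (gather 3 wood): fiber=10 wood=3
After 3 (craft chain): chain=1 fiber=9 wood=2
After 4 (craft chain): chain=2 fiber=8 wood=1
After 5 (craft chain): chain=3 fiber=7
After 6 (consume 2 fiber): chain=3 fiber=5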